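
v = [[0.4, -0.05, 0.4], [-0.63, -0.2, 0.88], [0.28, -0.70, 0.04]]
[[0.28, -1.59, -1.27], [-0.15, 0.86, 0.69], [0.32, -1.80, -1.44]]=v @ [[0.53, -2.97, -2.37], [-0.24, 1.34, 1.07], [0.15, -0.84, -0.67]]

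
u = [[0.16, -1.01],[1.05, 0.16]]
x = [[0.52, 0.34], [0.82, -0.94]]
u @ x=[[-0.74,1.00], [0.68,0.21]]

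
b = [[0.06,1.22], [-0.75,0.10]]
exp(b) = [[0.61, 1.13], [-0.69, 0.64]]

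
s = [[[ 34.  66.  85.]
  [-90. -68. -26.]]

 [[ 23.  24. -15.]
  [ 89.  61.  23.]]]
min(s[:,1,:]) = -90.0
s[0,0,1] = 66.0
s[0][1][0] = -90.0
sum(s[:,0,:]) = 217.0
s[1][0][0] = 23.0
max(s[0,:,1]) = 66.0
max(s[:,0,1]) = 66.0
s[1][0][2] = -15.0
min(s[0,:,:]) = -90.0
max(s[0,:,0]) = 34.0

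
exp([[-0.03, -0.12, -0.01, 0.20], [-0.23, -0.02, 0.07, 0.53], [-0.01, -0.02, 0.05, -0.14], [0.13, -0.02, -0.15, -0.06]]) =[[1.00,-0.12,-0.03,0.16], [-0.19,0.99,0.03,0.49], [-0.02,-0.02,1.06,-0.15], [0.13,-0.03,-0.15,0.96]]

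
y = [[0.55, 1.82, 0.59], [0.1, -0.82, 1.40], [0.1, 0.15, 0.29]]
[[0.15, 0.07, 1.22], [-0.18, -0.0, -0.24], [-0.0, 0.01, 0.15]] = y@[[0.19, -0.16, 0.08], [0.06, 0.07, 0.59], [-0.11, 0.05, 0.17]]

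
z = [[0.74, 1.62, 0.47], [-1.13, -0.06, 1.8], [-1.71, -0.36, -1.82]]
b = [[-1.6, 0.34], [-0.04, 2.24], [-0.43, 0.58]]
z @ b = [[-1.45, 4.15],[1.04, 0.53],[3.53, -2.44]]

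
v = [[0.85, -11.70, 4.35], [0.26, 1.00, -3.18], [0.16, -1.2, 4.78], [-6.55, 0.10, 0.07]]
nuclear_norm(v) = 24.24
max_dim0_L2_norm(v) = 11.8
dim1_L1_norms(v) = [16.9, 4.44, 6.14, 6.72]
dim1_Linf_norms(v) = [11.7, 3.18, 4.78, 6.55]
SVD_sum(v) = [[1.06, -11.05, 5.59],[-0.2, 2.04, -1.03],[0.27, -2.87, 1.45],[-0.05, 0.55, -0.28]] + [[-0.08,  -0.0,  0.01], [0.66,  0.02,  -0.08], [-0.45,  -0.02,  0.05], [-6.46,  -0.23,  0.77]] + [[-0.13, -0.65, -1.25], [-0.21, -1.07, -2.07], [0.33, 1.69, 3.27], [-0.04, -0.22, -0.42]]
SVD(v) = [[-0.95, 0.01, 0.31], [0.18, -0.1, 0.51], [-0.25, 0.07, -0.8], [0.05, 0.99, 0.1]] @ diag([13.062259626982287, 6.554949862940481, 4.621299138948386]) @ [[-0.09, 0.89, -0.45], [-0.99, -0.04, 0.12], [-0.09, -0.46, -0.89]]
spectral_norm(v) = 13.06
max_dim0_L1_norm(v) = 14.0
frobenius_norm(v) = 15.33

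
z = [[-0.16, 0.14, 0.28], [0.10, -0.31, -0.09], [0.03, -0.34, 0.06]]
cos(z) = [[0.98, 0.08, 0.02], [0.02, 0.93, -0.02], [0.02, -0.04, 0.98]]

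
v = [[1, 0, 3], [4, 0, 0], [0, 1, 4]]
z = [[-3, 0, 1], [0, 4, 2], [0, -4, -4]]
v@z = [[-3, -12, -11], [-12, 0, 4], [0, -12, -14]]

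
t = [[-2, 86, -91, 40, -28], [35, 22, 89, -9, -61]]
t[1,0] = 35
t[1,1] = 22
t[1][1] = 22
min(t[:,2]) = -91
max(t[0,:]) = 86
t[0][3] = 40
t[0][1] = 86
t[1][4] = -61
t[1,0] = 35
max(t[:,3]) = 40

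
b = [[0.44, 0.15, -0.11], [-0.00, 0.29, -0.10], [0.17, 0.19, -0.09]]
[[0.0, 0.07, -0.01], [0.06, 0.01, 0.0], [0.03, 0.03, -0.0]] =b @ [[-0.07, 0.16, -0.05], [0.21, 0.04, -0.05], [-0.00, 0.06, -0.15]]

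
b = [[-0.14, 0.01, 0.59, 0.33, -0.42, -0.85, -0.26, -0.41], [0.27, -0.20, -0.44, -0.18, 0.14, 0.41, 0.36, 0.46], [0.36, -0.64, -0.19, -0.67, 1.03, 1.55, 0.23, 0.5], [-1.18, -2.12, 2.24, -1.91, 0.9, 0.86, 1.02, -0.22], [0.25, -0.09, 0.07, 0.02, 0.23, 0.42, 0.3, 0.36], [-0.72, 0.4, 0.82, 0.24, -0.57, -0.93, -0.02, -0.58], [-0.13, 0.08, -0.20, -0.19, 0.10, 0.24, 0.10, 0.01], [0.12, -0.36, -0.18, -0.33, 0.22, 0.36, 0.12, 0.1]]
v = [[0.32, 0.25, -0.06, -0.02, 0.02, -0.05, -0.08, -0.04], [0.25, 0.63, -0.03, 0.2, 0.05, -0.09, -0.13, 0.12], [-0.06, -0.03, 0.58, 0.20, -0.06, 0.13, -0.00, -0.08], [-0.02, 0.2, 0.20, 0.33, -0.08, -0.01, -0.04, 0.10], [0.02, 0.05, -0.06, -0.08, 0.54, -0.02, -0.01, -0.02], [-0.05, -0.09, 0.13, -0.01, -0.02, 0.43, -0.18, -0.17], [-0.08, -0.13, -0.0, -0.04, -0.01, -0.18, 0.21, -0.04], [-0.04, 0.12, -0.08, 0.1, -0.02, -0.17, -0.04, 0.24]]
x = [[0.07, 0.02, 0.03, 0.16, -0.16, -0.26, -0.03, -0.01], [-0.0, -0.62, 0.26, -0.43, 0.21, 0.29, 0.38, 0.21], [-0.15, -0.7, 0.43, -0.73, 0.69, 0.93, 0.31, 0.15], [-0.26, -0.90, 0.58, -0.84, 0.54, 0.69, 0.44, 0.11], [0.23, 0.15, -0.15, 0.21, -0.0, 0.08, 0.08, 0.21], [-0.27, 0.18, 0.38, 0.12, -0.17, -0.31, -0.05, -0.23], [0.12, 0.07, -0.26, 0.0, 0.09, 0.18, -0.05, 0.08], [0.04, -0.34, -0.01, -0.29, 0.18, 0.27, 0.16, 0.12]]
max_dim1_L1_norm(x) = 4.36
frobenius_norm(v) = 1.46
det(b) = -0.00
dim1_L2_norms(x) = [0.35, 0.98, 1.64, 1.7, 0.45, 0.67, 0.37, 0.59]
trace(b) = -2.94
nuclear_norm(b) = 8.98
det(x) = 0.00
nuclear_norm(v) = 3.29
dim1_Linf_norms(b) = [0.85, 0.46, 1.55, 2.24, 0.42, 0.93, 0.24, 0.36]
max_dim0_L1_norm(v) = 1.5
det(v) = -0.00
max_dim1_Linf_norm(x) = 0.93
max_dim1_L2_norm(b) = 4.15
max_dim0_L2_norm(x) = 1.36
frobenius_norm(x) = 2.79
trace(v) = 3.28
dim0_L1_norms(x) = [1.14, 2.98, 2.1, 2.78, 2.04, 3.01, 1.5, 1.12]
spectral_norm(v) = 0.92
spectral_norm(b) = 4.35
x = v @ b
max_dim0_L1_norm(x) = 3.01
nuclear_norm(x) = 4.28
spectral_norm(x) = 2.61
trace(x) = -1.20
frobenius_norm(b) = 5.35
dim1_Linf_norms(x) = [0.26, 0.62, 0.93, 0.9, 0.23, 0.38, 0.26, 0.34]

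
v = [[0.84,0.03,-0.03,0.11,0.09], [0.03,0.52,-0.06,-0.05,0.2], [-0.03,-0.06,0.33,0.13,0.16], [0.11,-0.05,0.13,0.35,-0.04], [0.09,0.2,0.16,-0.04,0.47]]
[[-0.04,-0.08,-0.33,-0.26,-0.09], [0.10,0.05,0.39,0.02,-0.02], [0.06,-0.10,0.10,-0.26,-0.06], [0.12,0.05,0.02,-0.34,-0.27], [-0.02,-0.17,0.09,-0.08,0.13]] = v @[[-0.06, -0.1, -0.37, -0.24, -0.06], [0.35, 0.25, 0.98, -0.10, -0.29], [0.26, -0.15, 0.61, -0.59, -0.20], [0.28, 0.21, 0.06, -0.69, -0.66], [-0.24, -0.38, -0.36, 0.07, 0.43]]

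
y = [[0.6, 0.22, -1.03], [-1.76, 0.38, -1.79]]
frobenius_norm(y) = 2.81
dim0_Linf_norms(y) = [1.76, 0.38, 1.79]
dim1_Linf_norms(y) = [1.03, 1.79]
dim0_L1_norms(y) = [2.36, 0.6, 2.82]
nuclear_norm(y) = 3.72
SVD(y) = [[0.17, 0.99], [0.99, -0.17]] @ diag([2.567923573812573, 1.1494209494600582]) @ [[-0.64, 0.16, -0.75], [0.77, 0.13, -0.62]]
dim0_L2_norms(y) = [1.86, 0.44, 2.07]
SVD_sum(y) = [[-0.27, 0.07, -0.32],[-1.61, 0.41, -1.91]] + [[0.87,0.15,-0.71], [-0.15,-0.03,0.12]]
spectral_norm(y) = 2.57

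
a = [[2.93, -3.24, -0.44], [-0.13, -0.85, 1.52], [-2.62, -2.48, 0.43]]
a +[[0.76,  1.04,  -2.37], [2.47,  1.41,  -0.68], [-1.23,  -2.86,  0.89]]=[[3.69, -2.2, -2.81], [2.34, 0.56, 0.84], [-3.85, -5.34, 1.32]]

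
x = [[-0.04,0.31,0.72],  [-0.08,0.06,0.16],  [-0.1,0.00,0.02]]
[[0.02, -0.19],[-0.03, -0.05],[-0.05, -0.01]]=x@ [[0.48, 0.02], [0.58, 0.18], [-0.19, -0.34]]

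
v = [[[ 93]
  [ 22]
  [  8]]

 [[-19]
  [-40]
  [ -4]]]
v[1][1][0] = -40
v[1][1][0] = -40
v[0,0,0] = 93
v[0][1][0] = 22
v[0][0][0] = 93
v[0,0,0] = 93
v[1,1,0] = -40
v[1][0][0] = -19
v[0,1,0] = 22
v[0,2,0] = 8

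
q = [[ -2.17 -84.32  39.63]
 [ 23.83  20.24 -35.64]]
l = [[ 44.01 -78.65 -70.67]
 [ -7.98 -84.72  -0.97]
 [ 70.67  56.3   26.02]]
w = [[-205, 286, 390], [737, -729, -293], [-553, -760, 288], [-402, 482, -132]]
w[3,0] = -402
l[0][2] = -70.67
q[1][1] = 20.24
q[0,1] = -84.32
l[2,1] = 56.3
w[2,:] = [-553, -760, 288]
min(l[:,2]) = -70.67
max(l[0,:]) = 44.01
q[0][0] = -2.17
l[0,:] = [44.01, -78.65, -70.67]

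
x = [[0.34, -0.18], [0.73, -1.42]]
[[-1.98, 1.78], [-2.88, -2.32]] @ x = [[0.63, -2.17], [-2.67, 3.81]]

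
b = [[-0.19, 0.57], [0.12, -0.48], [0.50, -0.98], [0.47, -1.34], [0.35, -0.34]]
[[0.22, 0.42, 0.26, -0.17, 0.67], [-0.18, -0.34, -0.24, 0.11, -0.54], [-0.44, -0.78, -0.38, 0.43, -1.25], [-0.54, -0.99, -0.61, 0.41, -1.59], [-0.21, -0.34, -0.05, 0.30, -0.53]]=b@[[-0.34, -0.37, 0.44, 0.85, -0.53], [0.28, 0.61, 0.61, -0.01, 1.00]]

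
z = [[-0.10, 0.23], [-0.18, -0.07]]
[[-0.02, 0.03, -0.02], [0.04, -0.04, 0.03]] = z@ [[-0.14, 0.16, -0.13], [-0.16, 0.18, -0.15]]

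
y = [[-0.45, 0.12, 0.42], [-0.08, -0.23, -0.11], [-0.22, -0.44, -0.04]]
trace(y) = -0.72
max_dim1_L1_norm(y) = 0.99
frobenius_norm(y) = 0.84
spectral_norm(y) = 0.63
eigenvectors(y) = [[0.82+0.00j, 0.82-0.00j, 0.51+0.00j], [(-0.02+0.29j), -0.02-0.29j, (-0.43+0j)], [0.12+0.47j, 0.12-0.47j, (0.74+0j)]]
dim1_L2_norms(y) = [0.63, 0.27, 0.49]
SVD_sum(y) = [[-0.46, 0.07, 0.41], [0.03, -0.00, -0.03], [-0.06, 0.01, 0.06]] + [[0.02, 0.05, 0.01], [-0.09, -0.24, -0.06], [-0.17, -0.44, -0.11]] + [[-0.00, 0.0, -0.00], [-0.02, 0.01, -0.02], [0.01, -0.01, 0.01]]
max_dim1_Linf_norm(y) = 0.45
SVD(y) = [[-0.99, 0.09, -0.12], [0.06, -0.47, -0.88], [-0.14, -0.88, 0.46]] @ diag([0.6322641315128573, 0.5540889643492926, 0.0390830857100722]) @ [[0.74, -0.12, -0.66], [0.34, 0.91, 0.23], [0.57, -0.39, 0.72]]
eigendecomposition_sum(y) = [[(-0.22+0.13j), (0.08+0.36j), 0.20+0.12j], [(-0.04-0.08j), (-0.13+0.02j), -0.05+0.07j], [(-0.11-0.11j), (-0.19+0.1j), -0.04+0.13j]] + [[(-0.22-0.13j),(0.08-0.36j),0.20-0.12j], [-0.04+0.08j,(-0.13-0.02j),(-0.05-0.07j)], [-0.11+0.11j,-0.19-0.10j,-0.04-0.13j]] + [[-0.00+0.00j, (-0.04+0j), 0.02-0.00j], [0.00-0.00j, (0.03-0j), -0.02+0.00j], [-0.01+0.00j, -0.05+0.00j, (0.03-0j)]]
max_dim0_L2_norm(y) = 0.51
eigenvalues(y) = [(-0.39+0.28j), (-0.39-0.28j), (0.06+0j)]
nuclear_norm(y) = 1.23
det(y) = 0.01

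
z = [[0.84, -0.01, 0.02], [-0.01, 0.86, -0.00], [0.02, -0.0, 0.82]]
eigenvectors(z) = [[0.54, 0.68, -0.49], [0.10, 0.53, 0.84], [-0.84, 0.5, -0.21]]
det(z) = 0.59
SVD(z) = [[-0.49, -0.68, -0.54],[0.84, -0.53, -0.1],[-0.21, -0.5, 0.84]] @ diag([0.8658422544321651, 0.8470571963972099, 0.8071005491706253]) @ [[-0.49, 0.84, -0.21], [-0.68, -0.53, -0.50], [-0.54, -0.10, 0.84]]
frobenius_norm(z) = 1.46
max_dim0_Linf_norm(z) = 0.86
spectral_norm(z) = 0.87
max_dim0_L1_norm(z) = 0.87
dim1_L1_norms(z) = [0.87, 0.87, 0.84]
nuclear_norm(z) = 2.52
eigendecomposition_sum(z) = [[0.23,0.04,-0.36], [0.04,0.01,-0.07], [-0.36,-0.07,0.56]] + [[0.4, 0.31, 0.29], [0.31, 0.24, 0.23], [0.29, 0.23, 0.22]] + [[0.21, -0.36, 0.09],  [-0.36, 0.62, -0.16],  [0.09, -0.16, 0.04]]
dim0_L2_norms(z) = [0.84, 0.86, 0.82]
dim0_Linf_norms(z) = [0.84, 0.86, 0.82]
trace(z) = 2.52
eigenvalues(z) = [0.81, 0.85, 0.87]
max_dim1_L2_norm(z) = 0.86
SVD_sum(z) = [[0.21, -0.36, 0.09], [-0.36, 0.62, -0.16], [0.09, -0.16, 0.04]] + [[0.4, 0.31, 0.29], [0.31, 0.24, 0.23], [0.29, 0.23, 0.22]] + [[0.23, 0.04, -0.36], [0.04, 0.01, -0.07], [-0.36, -0.07, 0.56]]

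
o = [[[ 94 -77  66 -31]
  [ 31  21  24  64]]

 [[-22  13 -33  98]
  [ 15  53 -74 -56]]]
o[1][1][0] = 15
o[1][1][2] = -74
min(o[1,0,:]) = -33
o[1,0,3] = 98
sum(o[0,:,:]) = 192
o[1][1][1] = 53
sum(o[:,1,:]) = 78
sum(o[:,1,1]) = 74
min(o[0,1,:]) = 21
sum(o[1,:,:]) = -6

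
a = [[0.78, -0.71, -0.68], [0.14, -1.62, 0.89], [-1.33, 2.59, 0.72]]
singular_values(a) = [3.45, 1.43, 0.12]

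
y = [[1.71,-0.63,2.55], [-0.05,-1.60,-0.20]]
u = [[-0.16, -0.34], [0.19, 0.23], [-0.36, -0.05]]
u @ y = [[-0.26, 0.64, -0.34],[0.31, -0.49, 0.44],[-0.61, 0.31, -0.91]]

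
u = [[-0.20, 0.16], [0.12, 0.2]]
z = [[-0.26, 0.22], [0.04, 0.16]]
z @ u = [[0.08,  0.00], [0.01,  0.04]]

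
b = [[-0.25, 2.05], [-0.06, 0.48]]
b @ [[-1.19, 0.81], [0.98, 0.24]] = [[2.31, 0.29],[0.54, 0.07]]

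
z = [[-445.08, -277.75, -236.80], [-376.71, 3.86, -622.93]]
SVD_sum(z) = [[-335.03, -95.16, -379.67], [-457.33, -129.9, -518.26]] + [[-110.05, -182.59, 142.87], [80.62, 133.76, -104.67]]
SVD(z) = [[-0.59, -0.81], [-0.81, 0.59]] @ diag([871.8230225557744, 318.13084547354646]) @ [[0.65, 0.18, 0.74], [0.43, 0.71, -0.56]]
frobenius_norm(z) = 928.05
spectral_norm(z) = 871.82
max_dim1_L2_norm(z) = 727.99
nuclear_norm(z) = 1189.95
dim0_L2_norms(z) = [583.1, 277.78, 666.42]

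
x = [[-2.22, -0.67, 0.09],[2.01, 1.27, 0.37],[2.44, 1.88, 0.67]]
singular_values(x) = [4.52, 0.82, 0.0]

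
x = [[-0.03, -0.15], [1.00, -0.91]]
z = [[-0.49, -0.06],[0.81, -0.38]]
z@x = [[-0.05, 0.13],[-0.40, 0.22]]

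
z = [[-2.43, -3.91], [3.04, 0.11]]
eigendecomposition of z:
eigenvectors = [[(0.75+0j), 0.75-0.00j], [-0.24-0.61j, (-0.24+0.61j)]]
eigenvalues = [(-1.16+3.21j), (-1.16-3.21j)]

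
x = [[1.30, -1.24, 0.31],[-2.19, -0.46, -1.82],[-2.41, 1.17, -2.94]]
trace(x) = -2.10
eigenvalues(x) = [1.69, -2.19, -1.6]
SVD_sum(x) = [[0.96, -0.28, 0.94],  [-1.87, 0.55, -1.84],  [-2.75, 0.81, -2.7]] + [[-0.02,-1.05,-0.3], [-0.02,-0.94,-0.27], [0.00,0.27,0.08]] + [[0.36, 0.09, -0.34], [-0.30, -0.08, 0.29], [0.33, 0.08, -0.31]]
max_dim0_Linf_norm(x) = 2.94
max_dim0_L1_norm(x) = 5.9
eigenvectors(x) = [[-0.78, 0.25, -0.38],[0.37, 0.83, -0.92],[0.5, 0.49, -0.12]]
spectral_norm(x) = 4.96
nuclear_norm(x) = 7.25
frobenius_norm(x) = 5.24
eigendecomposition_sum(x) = [[1.60, -0.71, 0.39],[-0.76, 0.34, -0.18],[-1.03, 0.46, -0.25]] + [[-0.8, 0.54, -1.65], [-2.63, 1.79, -5.44], [-1.54, 1.05, -3.18]] + [[0.50,-1.07,1.57], [1.20,-2.59,3.80], [0.16,-0.34,0.49]]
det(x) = 5.93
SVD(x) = [[-0.28, 0.73, -0.62], [0.54, 0.66, 0.53], [0.79, -0.19, -0.58]] @ diag([4.960372604645967, 1.4874135182145112, 0.8041794879941421]) @ [[-0.7, 0.21, -0.69], [-0.02, -0.96, -0.27], [-0.72, -0.18, 0.67]]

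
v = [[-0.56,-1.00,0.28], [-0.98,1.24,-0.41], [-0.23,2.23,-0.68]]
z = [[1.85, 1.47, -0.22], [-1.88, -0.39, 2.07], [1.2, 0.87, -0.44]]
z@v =[[-2.43, -0.52, 0.06], [0.96, 6.01, -1.77], [-1.42, -1.1, 0.28]]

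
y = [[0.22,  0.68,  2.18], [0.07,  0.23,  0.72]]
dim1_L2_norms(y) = [2.29, 0.76]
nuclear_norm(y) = 2.42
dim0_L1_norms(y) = [0.29, 0.91, 2.9]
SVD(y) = [[-0.95, -0.31], [-0.31, 0.95]] @ diag([2.416478605905339, 0.005580967818638914]) @ [[-0.1, -0.30, -0.95], [-0.47, 0.85, -0.22]]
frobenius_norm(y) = 2.42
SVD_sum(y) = [[0.22, 0.68, 2.18], [0.07, 0.23, 0.72]] + [[0.00, -0.00, 0.00], [-0.00, 0.0, -0.00]]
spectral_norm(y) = 2.42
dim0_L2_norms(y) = [0.23, 0.72, 2.3]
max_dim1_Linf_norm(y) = 2.18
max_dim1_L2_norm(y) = 2.29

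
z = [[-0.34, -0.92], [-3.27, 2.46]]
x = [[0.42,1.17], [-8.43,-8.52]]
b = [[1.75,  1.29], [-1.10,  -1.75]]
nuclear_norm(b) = 3.51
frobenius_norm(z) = 4.21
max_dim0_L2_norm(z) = 3.29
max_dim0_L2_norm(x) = 8.6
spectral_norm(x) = 12.04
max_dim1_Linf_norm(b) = 1.75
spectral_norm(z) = 4.10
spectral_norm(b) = 2.95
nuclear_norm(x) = 12.56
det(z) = -3.84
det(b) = -1.64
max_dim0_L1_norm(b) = 3.04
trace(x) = -8.10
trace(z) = 2.12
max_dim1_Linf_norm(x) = 8.52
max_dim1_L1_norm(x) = 16.95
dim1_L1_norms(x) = [1.59, 16.95]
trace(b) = 0.00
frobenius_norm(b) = 3.00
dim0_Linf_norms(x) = [8.43, 8.52]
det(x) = 6.28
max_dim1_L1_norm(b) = 3.04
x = z @ b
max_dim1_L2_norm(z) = 4.09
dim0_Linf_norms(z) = [3.27, 2.46]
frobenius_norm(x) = 12.05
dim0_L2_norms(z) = [3.29, 2.63]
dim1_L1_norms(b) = [3.04, 2.85]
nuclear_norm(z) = 5.04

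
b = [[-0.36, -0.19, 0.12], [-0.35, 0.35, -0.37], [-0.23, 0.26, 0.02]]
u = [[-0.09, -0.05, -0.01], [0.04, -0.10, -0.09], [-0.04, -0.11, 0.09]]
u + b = [[-0.45, -0.24, 0.11], [-0.31, 0.25, -0.46], [-0.27, 0.15, 0.11]]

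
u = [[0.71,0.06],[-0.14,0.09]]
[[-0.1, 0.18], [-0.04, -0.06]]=u @ [[-0.09, 0.27], [-0.62, -0.24]]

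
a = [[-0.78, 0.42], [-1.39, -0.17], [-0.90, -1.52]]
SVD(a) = [[-0.19, 0.63], [-0.59, 0.54], [-0.78, -0.56]] @ diag([2.067921608856391, 1.260912455178707]) @ [[0.81, 0.59], [-0.59, 0.81]]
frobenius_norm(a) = 2.42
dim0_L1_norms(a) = [3.07, 2.11]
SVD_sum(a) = [[-0.31, -0.23], [-0.99, -0.72], [-1.31, -0.95]] + [[-0.47, 0.65], [-0.40, 0.55], [0.41, -0.57]]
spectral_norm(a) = 2.07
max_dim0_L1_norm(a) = 3.07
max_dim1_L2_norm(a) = 1.77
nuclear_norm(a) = 3.33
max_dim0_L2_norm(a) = 1.83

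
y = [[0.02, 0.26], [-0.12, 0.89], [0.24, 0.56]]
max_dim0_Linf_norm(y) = 0.89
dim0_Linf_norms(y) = [0.24, 0.89]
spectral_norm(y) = 1.08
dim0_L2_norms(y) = [0.27, 1.08]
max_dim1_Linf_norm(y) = 0.89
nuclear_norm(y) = 1.35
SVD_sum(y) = [[0.01, 0.26],[0.03, 0.89],[0.02, 0.57]] + [[0.01,  -0.00], [-0.15,  0.00], [0.22,  -0.01]]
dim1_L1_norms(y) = [0.28, 1.01, 0.8]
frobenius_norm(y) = 1.12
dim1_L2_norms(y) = [0.26, 0.9, 0.61]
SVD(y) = [[-0.24, 0.05], [-0.82, -0.55], [-0.52, 0.84]] @ diag([1.0836403328034117, 0.2672519955429918]) @ [[-0.03, -1.0], [1.00, -0.03]]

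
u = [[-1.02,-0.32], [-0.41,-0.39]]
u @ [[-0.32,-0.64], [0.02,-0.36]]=[[0.32, 0.77], [0.12, 0.40]]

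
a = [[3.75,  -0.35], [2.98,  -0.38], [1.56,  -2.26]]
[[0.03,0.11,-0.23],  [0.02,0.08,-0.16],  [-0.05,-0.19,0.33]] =a@[[0.01, 0.04, -0.08],[0.03, 0.11, -0.2]]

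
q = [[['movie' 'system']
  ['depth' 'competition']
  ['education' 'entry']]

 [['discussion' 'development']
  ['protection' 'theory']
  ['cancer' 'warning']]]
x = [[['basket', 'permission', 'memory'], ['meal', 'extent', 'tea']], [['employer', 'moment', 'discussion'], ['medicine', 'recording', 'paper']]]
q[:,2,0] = ['education', 'cancer']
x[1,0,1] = 'moment'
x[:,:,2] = [['memory', 'tea'], ['discussion', 'paper']]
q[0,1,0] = 'depth'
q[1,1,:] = ['protection', 'theory']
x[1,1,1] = 'recording'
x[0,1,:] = ['meal', 'extent', 'tea']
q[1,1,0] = 'protection'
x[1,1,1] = 'recording'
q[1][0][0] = 'discussion'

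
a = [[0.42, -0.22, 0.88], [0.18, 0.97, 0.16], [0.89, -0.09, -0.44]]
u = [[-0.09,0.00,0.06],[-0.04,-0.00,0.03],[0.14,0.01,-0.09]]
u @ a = [[0.02, 0.01, -0.11], [0.01, 0.01, -0.05], [-0.02, -0.01, 0.16]]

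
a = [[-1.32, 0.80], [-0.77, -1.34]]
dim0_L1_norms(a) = [2.09, 2.14]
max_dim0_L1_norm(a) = 2.14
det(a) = 2.38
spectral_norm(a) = 1.56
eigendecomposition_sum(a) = [[(-0.66+0.4j), (0.4+0.68j)],  [-0.39-0.65j, (-0.67+0.38j)]] + [[(-0.66-0.4j), (0.4-0.68j)], [-0.39+0.65j, (-0.67-0.38j)]]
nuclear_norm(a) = 3.09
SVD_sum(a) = [[-0.24, 1.05], [0.25, -1.11]] + [[-1.08, -0.25],[-1.02, -0.23]]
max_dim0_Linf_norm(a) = 1.34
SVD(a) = [[-0.69, 0.73], [0.73, 0.69]] @ diag([1.5624127472393783, 1.5263572344847387]) @ [[0.22, -0.97], [-0.97, -0.22]]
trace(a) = -2.66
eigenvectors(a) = [[0.71+0.00j, 0.71-0.00j], [-0.01+0.70j, -0.01-0.70j]]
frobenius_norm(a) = 2.18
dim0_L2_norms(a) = [1.53, 1.56]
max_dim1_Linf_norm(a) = 1.34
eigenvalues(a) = [(-1.33+0.78j), (-1.33-0.78j)]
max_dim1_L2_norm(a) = 1.55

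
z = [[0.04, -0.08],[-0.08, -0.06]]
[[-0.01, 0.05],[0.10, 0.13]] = z @ [[-0.91, -0.90], [-0.37, -1.02]]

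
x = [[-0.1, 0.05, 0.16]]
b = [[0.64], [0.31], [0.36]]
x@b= [[0.01]]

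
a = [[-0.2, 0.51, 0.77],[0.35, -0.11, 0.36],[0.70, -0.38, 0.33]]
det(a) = 0.006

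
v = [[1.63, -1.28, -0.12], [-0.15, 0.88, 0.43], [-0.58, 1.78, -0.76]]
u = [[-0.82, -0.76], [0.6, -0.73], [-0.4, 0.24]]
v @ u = [[-2.06, -0.33], [0.48, -0.43], [1.85, -1.04]]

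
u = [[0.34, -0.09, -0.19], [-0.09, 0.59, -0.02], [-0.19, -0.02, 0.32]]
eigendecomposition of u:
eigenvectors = [[0.69, 0.59, 0.41], [0.17, 0.42, -0.89], [0.70, -0.69, -0.2]]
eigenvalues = [0.13, 0.5, 0.63]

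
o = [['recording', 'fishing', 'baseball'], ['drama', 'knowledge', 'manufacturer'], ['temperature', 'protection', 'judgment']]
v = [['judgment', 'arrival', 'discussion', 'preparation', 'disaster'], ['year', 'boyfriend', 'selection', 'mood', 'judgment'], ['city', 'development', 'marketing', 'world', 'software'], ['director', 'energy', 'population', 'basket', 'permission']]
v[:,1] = ['arrival', 'boyfriend', 'development', 'energy']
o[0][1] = 'fishing'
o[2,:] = ['temperature', 'protection', 'judgment']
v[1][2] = 'selection'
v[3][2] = 'population'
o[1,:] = ['drama', 'knowledge', 'manufacturer']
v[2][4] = 'software'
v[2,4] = 'software'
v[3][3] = 'basket'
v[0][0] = 'judgment'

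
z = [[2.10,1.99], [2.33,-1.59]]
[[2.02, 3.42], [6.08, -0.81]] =z @ [[1.92, 0.48], [-1.01, 1.21]]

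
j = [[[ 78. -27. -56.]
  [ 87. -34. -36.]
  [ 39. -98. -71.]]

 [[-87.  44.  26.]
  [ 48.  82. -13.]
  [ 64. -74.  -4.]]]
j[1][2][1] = -74.0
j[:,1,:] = [[87.0, -34.0, -36.0], [48.0, 82.0, -13.0]]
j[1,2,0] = 64.0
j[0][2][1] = -98.0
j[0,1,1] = -34.0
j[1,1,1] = 82.0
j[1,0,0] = -87.0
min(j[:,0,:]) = -87.0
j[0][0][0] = 78.0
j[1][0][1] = 44.0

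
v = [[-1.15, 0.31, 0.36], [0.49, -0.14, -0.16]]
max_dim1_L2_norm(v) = 1.24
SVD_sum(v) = [[-1.15, 0.31, 0.36], [0.49, -0.13, -0.16]] + [[-0.0, -0.0, -0.0], [-0.0, -0.01, -0.0]]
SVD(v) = [[-0.92, 0.39], [0.39, 0.92]] @ diag([1.3540395046414904, 0.00877609652559535]) @ [[0.92, -0.25, -0.29],  [-0.38, -0.73, -0.57]]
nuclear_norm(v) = 1.36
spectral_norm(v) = 1.35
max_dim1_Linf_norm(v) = 1.15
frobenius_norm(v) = 1.35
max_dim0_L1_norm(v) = 1.64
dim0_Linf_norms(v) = [1.15, 0.31, 0.36]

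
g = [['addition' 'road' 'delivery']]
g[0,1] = 'road'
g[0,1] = 'road'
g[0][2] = 'delivery'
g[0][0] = 'addition'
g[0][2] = 'delivery'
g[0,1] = 'road'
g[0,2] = 'delivery'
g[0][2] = 'delivery'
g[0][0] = 'addition'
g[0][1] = 'road'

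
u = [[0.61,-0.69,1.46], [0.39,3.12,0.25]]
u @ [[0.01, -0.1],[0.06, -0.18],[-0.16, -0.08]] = [[-0.27, -0.05],  [0.15, -0.62]]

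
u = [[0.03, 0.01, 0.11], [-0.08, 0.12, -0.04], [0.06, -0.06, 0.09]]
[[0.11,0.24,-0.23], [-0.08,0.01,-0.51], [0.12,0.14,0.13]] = u @ [[-0.73, 2.39, 3.22], [-0.76, 2.17, -2.95], [1.28, 1.37, -2.66]]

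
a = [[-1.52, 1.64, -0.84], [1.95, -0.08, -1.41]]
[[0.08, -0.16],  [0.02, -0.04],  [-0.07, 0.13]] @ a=[[-0.43, 0.14, 0.16], [-0.11, 0.04, 0.04], [0.36, -0.13, -0.12]]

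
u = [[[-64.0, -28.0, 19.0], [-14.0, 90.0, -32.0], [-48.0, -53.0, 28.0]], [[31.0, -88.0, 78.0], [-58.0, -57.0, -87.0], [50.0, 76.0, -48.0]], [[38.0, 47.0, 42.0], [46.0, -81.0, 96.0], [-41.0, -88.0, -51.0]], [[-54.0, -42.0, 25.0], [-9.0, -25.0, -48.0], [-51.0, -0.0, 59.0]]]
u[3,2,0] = -51.0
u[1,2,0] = 50.0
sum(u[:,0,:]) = 4.0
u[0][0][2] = 19.0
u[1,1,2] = -87.0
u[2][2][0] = -41.0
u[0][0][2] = 19.0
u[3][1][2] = -48.0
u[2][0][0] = 38.0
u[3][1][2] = -48.0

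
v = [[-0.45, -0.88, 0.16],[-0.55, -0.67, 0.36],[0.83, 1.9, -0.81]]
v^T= [[-0.45, -0.55, 0.83], [-0.88, -0.67, 1.9], [0.16, 0.36, -0.81]]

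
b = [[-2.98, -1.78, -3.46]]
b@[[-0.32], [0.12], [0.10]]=[[0.39]]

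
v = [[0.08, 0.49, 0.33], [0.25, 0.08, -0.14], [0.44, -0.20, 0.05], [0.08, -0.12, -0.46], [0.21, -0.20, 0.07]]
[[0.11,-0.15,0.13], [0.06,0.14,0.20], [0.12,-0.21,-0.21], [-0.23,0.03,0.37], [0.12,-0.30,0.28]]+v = [[0.19,0.34,0.46], [0.31,0.22,0.06], [0.56,-0.41,-0.16], [-0.15,-0.09,-0.09], [0.33,-0.5,0.35]]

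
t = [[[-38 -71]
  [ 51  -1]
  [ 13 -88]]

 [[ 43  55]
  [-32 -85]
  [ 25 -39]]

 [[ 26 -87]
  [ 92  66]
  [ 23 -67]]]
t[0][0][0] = -38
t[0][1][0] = 51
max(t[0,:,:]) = 51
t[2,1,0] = 92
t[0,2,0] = 13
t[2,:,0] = [26, 92, 23]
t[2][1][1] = 66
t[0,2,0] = 13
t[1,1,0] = -32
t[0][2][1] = -88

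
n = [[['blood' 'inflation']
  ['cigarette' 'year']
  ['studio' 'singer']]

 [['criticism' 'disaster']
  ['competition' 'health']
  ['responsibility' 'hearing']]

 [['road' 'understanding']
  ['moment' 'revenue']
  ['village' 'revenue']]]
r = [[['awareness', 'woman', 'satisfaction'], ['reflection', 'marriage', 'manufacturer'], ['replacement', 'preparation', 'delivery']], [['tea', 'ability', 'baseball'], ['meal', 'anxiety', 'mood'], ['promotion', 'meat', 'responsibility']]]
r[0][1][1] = 'marriage'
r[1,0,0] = 'tea'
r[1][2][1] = 'meat'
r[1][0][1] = 'ability'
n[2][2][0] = 'village'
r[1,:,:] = [['tea', 'ability', 'baseball'], ['meal', 'anxiety', 'mood'], ['promotion', 'meat', 'responsibility']]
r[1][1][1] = 'anxiety'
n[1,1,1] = 'health'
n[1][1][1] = 'health'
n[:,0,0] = ['blood', 'criticism', 'road']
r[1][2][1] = 'meat'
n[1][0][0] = 'criticism'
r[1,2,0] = 'promotion'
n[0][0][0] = 'blood'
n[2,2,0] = 'village'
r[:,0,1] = ['woman', 'ability']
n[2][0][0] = 'road'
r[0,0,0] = 'awareness'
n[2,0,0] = 'road'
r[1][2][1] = 'meat'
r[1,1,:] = ['meal', 'anxiety', 'mood']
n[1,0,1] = 'disaster'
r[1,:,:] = [['tea', 'ability', 'baseball'], ['meal', 'anxiety', 'mood'], ['promotion', 'meat', 'responsibility']]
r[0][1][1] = 'marriage'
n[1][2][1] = 'hearing'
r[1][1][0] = 'meal'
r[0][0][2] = 'satisfaction'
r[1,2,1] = 'meat'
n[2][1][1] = 'revenue'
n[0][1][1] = 'year'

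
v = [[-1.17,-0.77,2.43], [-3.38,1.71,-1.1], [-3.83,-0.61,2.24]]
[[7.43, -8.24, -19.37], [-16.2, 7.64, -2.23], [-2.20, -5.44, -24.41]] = v @ [[3.29, -0.76, 2.33], [0.02, 0.69, -1.39], [4.65, -3.54, -7.29]]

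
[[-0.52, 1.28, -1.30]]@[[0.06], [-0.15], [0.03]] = [[-0.26]]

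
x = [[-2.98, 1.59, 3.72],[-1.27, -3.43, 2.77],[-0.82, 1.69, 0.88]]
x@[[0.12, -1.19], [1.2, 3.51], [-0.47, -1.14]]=[[-0.20,4.89], [-5.57,-13.69], [1.52,5.9]]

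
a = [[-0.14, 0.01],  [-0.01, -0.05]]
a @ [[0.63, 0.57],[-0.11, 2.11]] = [[-0.09, -0.06], [-0.0, -0.11]]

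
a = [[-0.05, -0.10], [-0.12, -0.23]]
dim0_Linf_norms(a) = [0.12, 0.23]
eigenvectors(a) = [[0.89, 0.4], [-0.46, 0.92]]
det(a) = -0.00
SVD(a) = [[-0.4, -0.92], [-0.92, 0.40]] @ diag([0.2824833925117009, 0.0017700155593369505]) @ [[0.46,0.89], [-0.89,0.46]]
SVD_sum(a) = [[-0.05,-0.1], [-0.12,-0.23]] + [[0.00,-0.00], [-0.0,0.0]]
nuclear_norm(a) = 0.28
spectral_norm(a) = 0.28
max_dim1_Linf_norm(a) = 0.23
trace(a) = -0.28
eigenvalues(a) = [0.0, -0.28]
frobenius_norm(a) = 0.28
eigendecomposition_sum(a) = [[0.0, -0.00], [-0.00, 0.0]] + [[-0.05,-0.10],[-0.12,-0.23]]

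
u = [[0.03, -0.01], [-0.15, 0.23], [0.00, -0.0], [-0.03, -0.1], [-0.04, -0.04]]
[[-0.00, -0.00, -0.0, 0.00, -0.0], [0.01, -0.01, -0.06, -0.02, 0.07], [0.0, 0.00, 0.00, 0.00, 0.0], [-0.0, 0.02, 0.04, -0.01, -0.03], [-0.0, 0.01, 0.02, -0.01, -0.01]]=u@[[-0.02, -0.13, -0.19, 0.17, 0.00], [0.03, -0.12, -0.39, 0.04, 0.32]]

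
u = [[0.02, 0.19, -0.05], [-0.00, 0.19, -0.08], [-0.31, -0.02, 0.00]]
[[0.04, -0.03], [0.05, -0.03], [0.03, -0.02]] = u @ [[-0.12, 0.08],  [0.16, -0.11],  [-0.23, 0.15]]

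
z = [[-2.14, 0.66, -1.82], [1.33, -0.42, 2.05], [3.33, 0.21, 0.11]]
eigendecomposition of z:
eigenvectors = [[0.31-0.46j, (0.31+0.46j), (0.03+0j)],[(-0.06+0.49j), -0.06-0.49j, -0.93+0.00j],[-0.67+0.00j, (-0.67-0j), -0.38+0.00j]]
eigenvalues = [(-1.41+2.1j), (-1.41-2.1j), (0.37+0j)]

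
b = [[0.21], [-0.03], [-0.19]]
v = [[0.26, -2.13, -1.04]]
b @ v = [[0.05,-0.45,-0.22],[-0.01,0.06,0.03],[-0.05,0.4,0.20]]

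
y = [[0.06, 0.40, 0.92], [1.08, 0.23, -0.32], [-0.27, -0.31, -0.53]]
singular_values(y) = [1.19, 1.17, 0.0]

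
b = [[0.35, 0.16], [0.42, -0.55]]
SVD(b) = [[-0.17, -0.99], [-0.99, 0.17]] @ diag([0.6993625472415341, 0.37133815790439967]) @ [[-0.68, 0.74], [-0.74, -0.68]]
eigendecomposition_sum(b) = [[0.39, 0.06], [0.17, 0.03]] + [[-0.04, 0.10], [0.25, -0.58]]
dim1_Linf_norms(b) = [0.35, 0.55]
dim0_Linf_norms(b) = [0.42, 0.55]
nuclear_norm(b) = 1.07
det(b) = -0.26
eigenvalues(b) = [0.42, -0.62]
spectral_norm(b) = 0.70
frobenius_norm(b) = 0.79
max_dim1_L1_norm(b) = 0.97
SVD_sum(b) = [[0.08, -0.09], [0.47, -0.51]] + [[0.27,0.25], [-0.05,-0.04]]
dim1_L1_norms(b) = [0.51, 0.97]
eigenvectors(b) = [[0.92, -0.16], [0.4, 0.99]]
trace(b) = -0.20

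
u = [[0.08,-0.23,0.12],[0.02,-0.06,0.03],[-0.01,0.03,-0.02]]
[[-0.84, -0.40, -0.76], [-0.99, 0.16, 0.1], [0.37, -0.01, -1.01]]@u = [[-0.07, 0.19, -0.10], [-0.08, 0.22, -0.12], [0.04, -0.11, 0.06]]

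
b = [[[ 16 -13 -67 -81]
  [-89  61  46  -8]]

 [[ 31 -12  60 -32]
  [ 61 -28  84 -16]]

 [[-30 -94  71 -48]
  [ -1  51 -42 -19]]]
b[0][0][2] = -67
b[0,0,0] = 16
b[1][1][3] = -16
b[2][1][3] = -19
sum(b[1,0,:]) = 47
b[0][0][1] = -13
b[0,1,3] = -8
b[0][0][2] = -67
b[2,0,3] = -48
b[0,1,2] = 46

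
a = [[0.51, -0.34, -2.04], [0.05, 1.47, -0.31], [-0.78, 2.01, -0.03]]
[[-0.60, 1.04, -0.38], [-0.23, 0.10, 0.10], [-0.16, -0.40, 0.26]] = a @ [[-0.04, 0.45, -0.08], [-0.09, -0.03, 0.1], [0.30, -0.39, 0.15]]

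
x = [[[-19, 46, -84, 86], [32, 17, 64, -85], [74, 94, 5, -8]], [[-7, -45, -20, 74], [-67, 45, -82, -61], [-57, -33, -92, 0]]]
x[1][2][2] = -92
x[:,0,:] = [[-19, 46, -84, 86], [-7, -45, -20, 74]]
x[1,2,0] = -57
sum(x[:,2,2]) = -87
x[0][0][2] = -84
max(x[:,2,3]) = 0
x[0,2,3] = -8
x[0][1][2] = 64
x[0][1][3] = -85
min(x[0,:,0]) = -19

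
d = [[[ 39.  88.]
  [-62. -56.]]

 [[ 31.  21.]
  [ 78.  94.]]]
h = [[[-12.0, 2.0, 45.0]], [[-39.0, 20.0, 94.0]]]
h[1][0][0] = -39.0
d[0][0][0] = 39.0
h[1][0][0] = -39.0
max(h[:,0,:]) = 94.0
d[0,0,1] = 88.0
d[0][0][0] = 39.0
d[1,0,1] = 21.0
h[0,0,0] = -12.0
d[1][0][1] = 21.0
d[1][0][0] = 31.0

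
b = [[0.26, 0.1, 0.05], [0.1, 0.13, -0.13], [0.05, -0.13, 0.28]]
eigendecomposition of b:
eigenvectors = [[-0.40,  0.91,  -0.12], [0.8,  0.28,  -0.54], [0.45,  0.31,  0.84]]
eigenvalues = [0.01, 0.31, 0.36]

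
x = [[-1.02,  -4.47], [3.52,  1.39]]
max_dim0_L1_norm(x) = 5.86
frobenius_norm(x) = 5.95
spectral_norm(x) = 5.29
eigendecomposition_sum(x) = [[(-0.51+1.92j),-2.24+0.11j], [(1.76-0.09j),(0.69+1.86j)]] + [[-0.51-1.92j,(-2.24-0.11j)], [1.76+0.09j,0.69-1.86j]]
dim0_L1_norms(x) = [4.54, 5.86]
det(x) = 14.32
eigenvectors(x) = [[0.75+0.00j, (0.75-0j)], [(-0.2-0.63j), (-0.2+0.63j)]]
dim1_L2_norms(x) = [4.58, 3.78]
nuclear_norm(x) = 8.00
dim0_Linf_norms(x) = [3.52, 4.47]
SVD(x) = [[0.81, -0.58], [-0.58, -0.81]] @ diag([5.294522475675365, 2.7040398951510327]) @ [[-0.54,-0.84], [-0.84,0.54]]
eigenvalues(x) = [(0.18+3.78j), (0.18-3.78j)]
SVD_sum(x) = [[-2.34, -3.62],[1.67, 2.59]] + [[1.32, -0.85], [1.85, -1.2]]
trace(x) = 0.37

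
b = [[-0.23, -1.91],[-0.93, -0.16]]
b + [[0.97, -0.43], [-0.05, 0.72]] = [[0.74, -2.34], [-0.98, 0.56]]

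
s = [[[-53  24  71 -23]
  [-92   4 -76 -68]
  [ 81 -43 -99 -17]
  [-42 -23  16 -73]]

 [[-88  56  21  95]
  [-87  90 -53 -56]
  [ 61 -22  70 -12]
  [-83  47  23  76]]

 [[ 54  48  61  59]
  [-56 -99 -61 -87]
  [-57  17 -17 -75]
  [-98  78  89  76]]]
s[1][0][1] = 56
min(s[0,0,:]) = -53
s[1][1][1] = 90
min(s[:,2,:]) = -99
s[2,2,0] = -57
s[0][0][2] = 71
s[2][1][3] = -87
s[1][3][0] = -83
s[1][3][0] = -83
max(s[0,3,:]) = 16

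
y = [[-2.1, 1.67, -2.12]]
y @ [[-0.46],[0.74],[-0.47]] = [[3.20]]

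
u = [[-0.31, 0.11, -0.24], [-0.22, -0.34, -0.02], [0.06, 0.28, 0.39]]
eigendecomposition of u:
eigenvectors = [[(-0.02-0.67j), -0.02+0.67j, -0.31+0.00j], [0.70+0.00j, (0.7-0j), 0.07+0.00j], [-0.26-0.02j, (-0.26+0.02j), (0.95+0j)]]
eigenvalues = [(-0.33+0.21j), (-0.33-0.21j), (0.39+0j)]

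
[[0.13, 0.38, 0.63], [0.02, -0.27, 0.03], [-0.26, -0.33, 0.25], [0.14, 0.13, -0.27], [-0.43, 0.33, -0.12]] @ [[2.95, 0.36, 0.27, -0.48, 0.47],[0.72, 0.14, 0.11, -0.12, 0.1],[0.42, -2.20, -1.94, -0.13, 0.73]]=[[0.92, -1.29, -1.15, -0.19, 0.56], [-0.12, -0.1, -0.08, 0.02, 0.0], [-0.90, -0.69, -0.59, 0.13, 0.03], [0.39, 0.66, 0.58, -0.05, -0.12], [-1.08, 0.16, 0.15, 0.18, -0.26]]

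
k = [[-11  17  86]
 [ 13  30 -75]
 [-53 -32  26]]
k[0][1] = 17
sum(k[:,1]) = 15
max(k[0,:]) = 86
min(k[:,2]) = -75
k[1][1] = 30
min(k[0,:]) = -11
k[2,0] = -53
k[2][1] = -32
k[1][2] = -75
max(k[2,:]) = 26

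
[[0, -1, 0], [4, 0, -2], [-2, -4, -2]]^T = [[0, 4, -2], [-1, 0, -4], [0, -2, -2]]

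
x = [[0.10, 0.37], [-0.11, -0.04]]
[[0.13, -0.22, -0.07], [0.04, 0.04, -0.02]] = x@[[-0.57, -0.13, 0.29], [0.51, -0.56, -0.27]]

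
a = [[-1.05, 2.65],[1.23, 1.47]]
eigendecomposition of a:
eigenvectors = [[-0.94, -0.61], [0.33, -0.79]]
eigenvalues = [-1.99, 2.41]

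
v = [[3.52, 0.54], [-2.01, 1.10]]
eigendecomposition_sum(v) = [[4.34, 1.28],  [-4.78, -1.41]] + [[-0.82, -0.74], [2.77, 2.51]]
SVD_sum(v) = [[3.51,-0.07], [-2.03,0.04]] + [[0.01, 0.61], [0.02, 1.06]]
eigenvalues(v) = [2.93, 1.69]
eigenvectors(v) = [[0.67, -0.28], [-0.74, 0.96]]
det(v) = 4.96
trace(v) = 4.62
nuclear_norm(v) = 5.28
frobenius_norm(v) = 4.23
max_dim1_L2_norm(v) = 3.56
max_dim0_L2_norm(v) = 4.05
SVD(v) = [[-0.87,0.5], [0.5,0.87]] @ diag([4.054249956181834, 1.2227662461810143]) @ [[-1.0, 0.02], [0.02, 1.00]]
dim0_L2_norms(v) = [4.05, 1.23]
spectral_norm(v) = 4.05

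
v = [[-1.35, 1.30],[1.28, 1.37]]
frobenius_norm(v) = 2.65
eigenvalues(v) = [-1.86, 1.88]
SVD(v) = [[0.70, 0.72], [0.72, -0.7]] @ diag([1.8886287320015231, 1.8603444607540613]) @ [[-0.01, 1.00], [-1.00, -0.01]]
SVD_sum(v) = [[-0.02,  1.32], [-0.02,  1.35]] + [[-1.33,-0.02],[1.30,0.02]]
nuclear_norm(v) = 3.75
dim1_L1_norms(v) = [2.65, 2.65]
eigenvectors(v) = [[-0.93,-0.37], [0.37,-0.93]]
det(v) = -3.51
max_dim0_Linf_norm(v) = 1.37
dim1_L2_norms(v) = [1.87, 1.87]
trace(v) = 0.02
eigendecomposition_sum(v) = [[-1.61, 0.65], [0.64, -0.26]] + [[0.26,0.65], [0.64,1.63]]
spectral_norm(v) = 1.89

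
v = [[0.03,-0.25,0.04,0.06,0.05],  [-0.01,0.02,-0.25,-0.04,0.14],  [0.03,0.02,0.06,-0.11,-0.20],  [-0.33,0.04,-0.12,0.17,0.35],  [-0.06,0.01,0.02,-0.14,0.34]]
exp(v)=[[1.02, -0.25, 0.07, 0.06, 0.05], [-0.01, 1.02, -0.26, -0.04, 0.19], [0.06, 0.01, 1.07, -0.10, -0.26], [-0.38, 0.09, -0.15, 1.15, 0.46], [-0.04, 0.02, 0.03, -0.18, 1.37]]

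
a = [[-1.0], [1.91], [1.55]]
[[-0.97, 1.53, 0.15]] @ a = [[4.12]]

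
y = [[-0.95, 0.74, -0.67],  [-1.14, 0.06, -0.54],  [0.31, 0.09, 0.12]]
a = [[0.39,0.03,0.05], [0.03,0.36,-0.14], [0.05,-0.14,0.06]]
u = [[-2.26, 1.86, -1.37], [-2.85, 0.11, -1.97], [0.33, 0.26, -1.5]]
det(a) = -0.00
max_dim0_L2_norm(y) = 1.52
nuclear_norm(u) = 7.37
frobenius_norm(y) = 1.90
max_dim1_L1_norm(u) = 5.49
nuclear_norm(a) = 0.82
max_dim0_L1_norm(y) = 2.4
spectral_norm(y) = 1.82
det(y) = 0.01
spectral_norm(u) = 4.58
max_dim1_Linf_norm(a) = 0.39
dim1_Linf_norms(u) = [2.26, 2.85, 1.5]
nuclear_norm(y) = 2.37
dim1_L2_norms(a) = [0.39, 0.39, 0.16]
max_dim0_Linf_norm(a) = 0.39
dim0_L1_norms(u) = [5.44, 2.23, 4.84]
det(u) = -8.88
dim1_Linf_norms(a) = [0.39, 0.36, 0.14]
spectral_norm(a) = 0.42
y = a @ u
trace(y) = -0.77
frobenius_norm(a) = 0.58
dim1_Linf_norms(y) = [0.95, 1.14, 0.31]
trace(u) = -3.65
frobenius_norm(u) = 4.99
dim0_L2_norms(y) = [1.52, 0.75, 0.87]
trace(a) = 0.81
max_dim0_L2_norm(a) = 0.39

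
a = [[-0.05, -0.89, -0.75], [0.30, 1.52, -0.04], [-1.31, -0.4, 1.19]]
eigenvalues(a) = [(-0.49+0j), (1.58+0.08j), (1.58-0.08j)]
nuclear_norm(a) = 4.07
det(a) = -1.22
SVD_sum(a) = [[-0.21, -0.25, 0.14],[0.75, 0.89, -0.5],[-0.90, -1.07, 0.6]] + [[0.36, -0.71, -0.72], [-0.29, 0.58, 0.59], [-0.33, 0.64, 0.66]] + [[-0.20,  0.07,  -0.17], [-0.15,  0.06,  -0.13], [-0.08,  0.03,  -0.07]]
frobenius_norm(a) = 2.66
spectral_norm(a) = 2.01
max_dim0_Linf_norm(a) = 1.52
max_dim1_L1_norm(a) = 2.9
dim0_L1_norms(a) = [1.66, 2.81, 1.98]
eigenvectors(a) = [[(-0.8+0j), -0.06-0.11j, -0.06+0.11j],[0.11+0.00j, (-0.57+0.21j), (-0.57-0.21j)],[-0.60+0.00j, (0.79+0j), (0.79-0j)]]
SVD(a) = [[-0.18,  0.63,  -0.75],[0.63,  -0.52,  -0.58],[-0.76,  -0.58,  -0.31]] @ diag([2.0123724482682315, 1.695091490235462, 0.3582205594075328]) @ [[0.59, 0.7, -0.39], [0.34, -0.66, -0.67], [0.73, -0.27, 0.63]]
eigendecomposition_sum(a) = [[-0.39+0.00j, -0.21+0.00j, -0.18+0.00j], [(0.05-0j), (0.03-0j), (0.02-0j)], [-0.29+0.00j, (-0.15+0j), -0.13+0.00j]] + [[0.17+0.01j,  (-0.34+0.2j),  (-0.29+0.02j)], [(0.12-0.78j),  (0.75+1.7j),  (-0.03+1.35j)], [(-0.51+0.89j),  -0.12-2.41j,  (0.66-1.63j)]] + [[0.17-0.01j, (-0.34-0.2j), (-0.29-0.02j)], [0.12+0.78j, (0.75-1.7j), -0.03-1.35j], [-0.51-0.89j, (-0.12+2.41j), 0.66+1.63j]]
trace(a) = 2.66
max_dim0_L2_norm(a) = 1.81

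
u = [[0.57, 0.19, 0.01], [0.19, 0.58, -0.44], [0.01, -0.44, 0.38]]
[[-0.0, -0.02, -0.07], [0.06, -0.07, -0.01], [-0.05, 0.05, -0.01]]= u @[[-0.01, -0.02, -0.10], [0.03, -0.05, -0.07], [-0.1, 0.08, -0.11]]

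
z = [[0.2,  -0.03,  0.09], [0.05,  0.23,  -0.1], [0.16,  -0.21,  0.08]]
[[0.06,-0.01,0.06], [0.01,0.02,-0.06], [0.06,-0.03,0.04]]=z@[[0.34, -0.06, -0.06], [-0.06, 0.13, 0.07], [-0.06, 0.07, 0.77]]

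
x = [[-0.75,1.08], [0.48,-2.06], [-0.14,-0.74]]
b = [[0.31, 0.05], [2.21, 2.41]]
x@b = [[2.15,2.57], [-4.4,-4.94], [-1.68,-1.79]]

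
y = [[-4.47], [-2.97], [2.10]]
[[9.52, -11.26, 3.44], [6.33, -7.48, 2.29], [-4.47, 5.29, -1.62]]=y @ [[-2.13, 2.52, -0.77]]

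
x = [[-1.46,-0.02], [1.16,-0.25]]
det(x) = 0.39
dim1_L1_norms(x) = [1.48, 1.41]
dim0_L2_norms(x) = [1.86, 0.25]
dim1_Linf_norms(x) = [1.46, 1.16]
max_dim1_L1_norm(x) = 1.48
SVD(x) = [[-0.78,0.63],[0.63,0.78]] @ diag([1.8700283990503954, 0.20759043028283888]) @ [[1.00,  -0.08],[-0.08,  -1.00]]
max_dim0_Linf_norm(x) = 1.46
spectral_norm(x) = 1.87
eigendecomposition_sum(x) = [[-1.46,-0.02],[1.43,0.02]] + [[0.00,  0.0], [-0.27,  -0.27]]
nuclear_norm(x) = 2.08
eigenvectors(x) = [[-0.72, 0.02], [0.7, -1.0]]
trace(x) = -1.71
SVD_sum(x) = [[-1.45, 0.11], [1.17, -0.09]] + [[-0.01, -0.13], [-0.01, -0.16]]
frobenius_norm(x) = 1.88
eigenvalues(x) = [-1.44, -0.27]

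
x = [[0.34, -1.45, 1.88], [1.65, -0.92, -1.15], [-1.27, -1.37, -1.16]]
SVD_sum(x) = [[0.26, -0.16, 1.99], [-0.11, 0.07, -0.84], [-0.16, 0.1, -1.19]] + [[0.52, -1.07, -0.16], [0.73, -1.5, -0.22], [0.36, -0.74, -0.11]] + [[-0.44, -0.22, 0.04], [1.03, 0.51, -0.10], [-1.47, -0.73, 0.14]]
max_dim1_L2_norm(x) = 2.4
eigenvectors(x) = [[(-0.73+0j), -0.73-0.00j, -0.11+0.00j], [(-0.04+0.51j), (-0.04-0.51j), (0.7+0j)], [-0.02-0.46j, (-0.02+0.46j), 0.70+0.00j]]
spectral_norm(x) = 2.50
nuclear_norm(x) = 6.79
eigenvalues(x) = [(0.3+2.2j), (0.3-2.2j), (-2.33+0j)]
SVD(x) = [[-0.81, -0.54, 0.24], [0.34, -0.76, -0.56], [0.48, -0.37, 0.79]] @ diag([2.4974805667457742, 2.223901441603888, 2.0727163811673193]) @ [[-0.13, 0.08, -0.99],[-0.43, 0.89, 0.13],[-0.89, -0.44, 0.08]]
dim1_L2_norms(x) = [2.4, 2.21, 2.2]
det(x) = -11.51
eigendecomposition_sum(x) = [[0.18+1.09j, -0.81+0.19j, (0.84-0.02j)], [0.78-0.06j, (0.09+0.58j), 0.04-0.59j], [(-0.68+0.14j), (-0.14-0.51j), (0.03+0.53j)]] + [[0.18-1.09j, -0.81-0.19j, (0.84+0.02j)], [0.78+0.06j, 0.09-0.58j, 0.04+0.59j], [-0.68-0.14j, -0.14+0.51j, 0.03-0.53j]] + [[-0.01+0.00j, 0.17+0.00j, (0.2+0j)], [0.09-0.00j, -1.09-0.00j, (-1.22-0j)], [0.09-0.00j, (-1.09-0j), (-1.22-0j)]]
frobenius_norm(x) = 3.93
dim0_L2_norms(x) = [2.11, 2.2, 2.49]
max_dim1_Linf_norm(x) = 1.88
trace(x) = -1.74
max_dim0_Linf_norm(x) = 1.88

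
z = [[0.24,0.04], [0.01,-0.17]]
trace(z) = 0.07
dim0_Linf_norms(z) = [0.24, 0.17]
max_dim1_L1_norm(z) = 0.28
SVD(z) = [[-0.99, 0.14], [0.14, 0.99]] @ diag([0.24459762980995337, 0.1684398987513143]) @ [[-0.97, -0.26], [0.26, -0.97]]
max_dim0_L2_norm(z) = 0.24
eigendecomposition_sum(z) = [[0.24,0.02],[0.01,0.00]] + [[-0.0, 0.02],[0.00, -0.17]]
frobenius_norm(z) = 0.30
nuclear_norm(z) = 0.41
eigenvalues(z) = [0.24, -0.17]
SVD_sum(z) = [[0.23, 0.06], [-0.03, -0.01]] + [[0.01, -0.02], [0.04, -0.16]]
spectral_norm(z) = 0.24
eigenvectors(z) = [[1.0, -0.10], [0.02, 1.00]]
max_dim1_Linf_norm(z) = 0.24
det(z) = -0.04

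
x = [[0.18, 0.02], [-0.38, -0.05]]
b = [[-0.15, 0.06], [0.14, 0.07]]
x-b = [[0.33,-0.04], [-0.52,-0.12]]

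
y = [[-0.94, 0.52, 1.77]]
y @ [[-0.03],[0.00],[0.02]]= [[0.06]]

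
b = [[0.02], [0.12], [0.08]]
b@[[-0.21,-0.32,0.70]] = [[-0.00, -0.01, 0.01], [-0.03, -0.04, 0.08], [-0.02, -0.03, 0.06]]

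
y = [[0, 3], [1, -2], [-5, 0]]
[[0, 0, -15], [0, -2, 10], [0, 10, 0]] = y@[[0, -2, 0], [0, 0, -5]]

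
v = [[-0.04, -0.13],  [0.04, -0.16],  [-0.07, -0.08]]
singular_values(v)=[0.22, 0.09]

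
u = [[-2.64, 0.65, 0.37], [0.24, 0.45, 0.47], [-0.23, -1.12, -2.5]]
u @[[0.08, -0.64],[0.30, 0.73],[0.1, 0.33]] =[[0.02, 2.29], [0.20, 0.33], [-0.6, -1.50]]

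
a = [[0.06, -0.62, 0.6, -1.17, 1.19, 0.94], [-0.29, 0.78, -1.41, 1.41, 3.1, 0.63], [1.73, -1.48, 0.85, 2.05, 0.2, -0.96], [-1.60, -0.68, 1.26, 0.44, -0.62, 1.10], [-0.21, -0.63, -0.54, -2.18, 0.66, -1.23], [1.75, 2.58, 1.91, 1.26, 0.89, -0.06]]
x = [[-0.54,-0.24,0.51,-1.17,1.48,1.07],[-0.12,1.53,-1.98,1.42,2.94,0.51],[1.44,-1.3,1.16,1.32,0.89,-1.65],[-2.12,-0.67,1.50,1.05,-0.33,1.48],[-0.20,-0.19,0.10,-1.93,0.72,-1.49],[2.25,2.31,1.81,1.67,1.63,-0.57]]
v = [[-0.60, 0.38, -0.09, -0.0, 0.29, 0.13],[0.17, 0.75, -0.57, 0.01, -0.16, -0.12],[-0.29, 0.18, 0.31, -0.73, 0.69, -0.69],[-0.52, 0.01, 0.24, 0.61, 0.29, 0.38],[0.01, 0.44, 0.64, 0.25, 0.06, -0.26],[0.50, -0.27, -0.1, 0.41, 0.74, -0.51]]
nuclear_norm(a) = 17.51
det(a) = 312.15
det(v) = -0.00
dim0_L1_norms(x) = [6.67, 6.24, 7.06, 8.56, 7.99, 6.77]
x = a + v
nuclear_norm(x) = 18.77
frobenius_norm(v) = 2.50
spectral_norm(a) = 4.73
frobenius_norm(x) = 8.33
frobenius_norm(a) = 7.73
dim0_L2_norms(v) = [1.0, 1.0, 0.95, 1.07, 1.11, 0.99]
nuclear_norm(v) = 5.47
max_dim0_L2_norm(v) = 1.11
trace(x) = 3.35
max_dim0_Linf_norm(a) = 3.1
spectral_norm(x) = 5.27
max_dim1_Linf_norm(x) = 2.94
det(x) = 477.34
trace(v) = 0.62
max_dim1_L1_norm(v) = 2.89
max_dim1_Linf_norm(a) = 3.1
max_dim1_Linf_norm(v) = 0.75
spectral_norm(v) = 1.43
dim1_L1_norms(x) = [5.01, 8.5, 7.76, 7.15, 4.63, 10.24]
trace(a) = 2.73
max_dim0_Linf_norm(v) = 0.75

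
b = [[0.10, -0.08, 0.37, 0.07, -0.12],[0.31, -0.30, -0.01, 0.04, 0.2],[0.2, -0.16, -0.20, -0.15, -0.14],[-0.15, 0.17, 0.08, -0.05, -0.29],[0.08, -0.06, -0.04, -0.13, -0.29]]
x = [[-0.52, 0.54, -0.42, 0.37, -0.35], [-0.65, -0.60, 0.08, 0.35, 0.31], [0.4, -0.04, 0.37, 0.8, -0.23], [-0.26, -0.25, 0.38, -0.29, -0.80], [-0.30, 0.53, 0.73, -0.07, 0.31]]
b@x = [[0.17, 0.01, 0.03, 0.29, -0.24], [-0.04, 0.44, 0.0, -0.02, -0.17], [0.00, 0.18, -0.33, -0.09, 0.0], [0.10, -0.33, -0.12, 0.1, 0.04], [0.1, -0.04, -0.31, 0.03, -0.02]]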